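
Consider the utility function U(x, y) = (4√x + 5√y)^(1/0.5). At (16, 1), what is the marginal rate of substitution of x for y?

MRS = 0.2

For CES with ρ = 0.5, MRS = (4/5)·√(y/x).
At (16, 1): MRS = 0.2.
So at (16, 1) the consumer would give up 0.2 units of y for one more unit of x.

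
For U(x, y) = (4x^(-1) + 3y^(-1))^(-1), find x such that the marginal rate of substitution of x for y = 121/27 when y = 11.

For CES with ρ = -1, MRS = (4/3)·(y/x)^2.
Setting (4/3)·(11/x)^2 = 121/27 gives (11/x)^2 = 121/36, so 11/x = 11/6 and x = 6.

x = 6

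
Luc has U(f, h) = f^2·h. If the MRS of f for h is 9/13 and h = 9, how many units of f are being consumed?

f = 26

MU_f = 2·f·h and MU_h = f^2.
MRS = MU_f/MU_h = (2/1)·h/f.
Substitute h = 9: MRS = 18/f. Setting 18/f = 9/13 gives f = 18/(9/13) = 26.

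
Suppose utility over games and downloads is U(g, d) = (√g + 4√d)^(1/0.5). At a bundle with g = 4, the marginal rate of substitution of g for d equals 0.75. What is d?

d = 36

For CES with ρ = 0.5, MRS = (1/4)·√(d/g).
Setting (1/4)·√(d/4) = 0.75 gives √(d/4) = 3, so d/4 = 9 and d = 36.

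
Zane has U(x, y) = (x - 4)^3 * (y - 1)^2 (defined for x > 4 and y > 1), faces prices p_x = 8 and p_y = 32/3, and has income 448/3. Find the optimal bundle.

MU_x = 3·(x−4)^2·(y−1)^2, MU_y = 2·(x−4)^3·(y−1).
MRS = (3/2)·(y−1)/(x−4).
Tangency: set MRS = p_x/p_y = 8/(32/3) = 0.75.
So (3/2)·(y − 1)/(x − 4) = 0.75, i.e. (y − 1) = 0.5·(x − 4).
Rewrite the budget in excess-of-subsistence terms: 8·(x − 4) + (32/3)·(y − 1) = 448/3 − 8·4 − (32/3)·1 = 320/3.
Substituting, (40/3)·(x − 4) = 320/3, so x − 4 = 8 and x* = 12.
Then y − 1 = 0.5·8 = 4, so y* = 5.

x* = 12, y* = 5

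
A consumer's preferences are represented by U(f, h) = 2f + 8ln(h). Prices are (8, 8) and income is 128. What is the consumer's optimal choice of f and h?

MU_f = 2, MU_h = 8/h.
MRS = 2 ÷ (8/h).
Tangency: set MRS = p_f/p_h = 8/8 = 1.
MRS depends only on h: 0.25·h = 1 ⇒ h* = 1/0.25 = 4.
From the budget, 8·f = 128 − 8·4 = 96, so f* = 12.

f* = 12, h* = 4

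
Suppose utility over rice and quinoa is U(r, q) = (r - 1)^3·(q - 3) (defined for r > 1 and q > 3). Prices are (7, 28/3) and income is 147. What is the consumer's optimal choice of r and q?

MU_r = 3·(r−1)^2·(q−3), MU_q = (r−1)^3.
MRS = (3/1)·(q−3)/(r−1).
Tangency: set MRS = p_r/p_q = 7/(28/3) = 0.75.
So (3/1)·(q − 3)/(r − 1) = 0.75, i.e. (q − 3) = 0.25·(r − 1).
Rewrite the budget in excess-of-subsistence terms: 7·(r − 1) + (28/3)·(q − 3) = 147 − 7·1 − (28/3)·3 = 112.
Substituting, (28/3)·(r − 1) = 112, so r − 1 = 12 and r* = 13.
Then q − 3 = 0.25·12 = 3, so q* = 6.

r* = 13, q* = 6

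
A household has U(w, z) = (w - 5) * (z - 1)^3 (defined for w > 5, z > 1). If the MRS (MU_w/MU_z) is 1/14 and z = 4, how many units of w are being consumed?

MU_w = (z−1)^3, MU_z = 3·(w−5)·(z−1)^2.
MRS = (1/3)·(z−1)/(w−5).
Substitute z = 4: MRS = 1/(w − 5). Setting this equal to 1/14 gives w − 5 = 1/(1/14) = 14, so w = 19.

w = 19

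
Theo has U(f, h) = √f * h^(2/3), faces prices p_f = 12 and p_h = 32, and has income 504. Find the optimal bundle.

f* = 18, h* = 9

MU_f = 0.5·f^(-0.5)·h^(2/3) and MU_h = 2/3·√f·h^(-1/3).
MRS = MU_f/MU_h = (0.75)·h/f.
Tangency: set MRS = p_f/p_h = 12/32 = 0.375.
So (0.75)·h/f = 0.375, i.e. h = 0.5·f.
Substitute into the budget 12·f + 32·h = 504: 28·f = 504, so f* = 18.
Then h* = 0.5·18 = 9.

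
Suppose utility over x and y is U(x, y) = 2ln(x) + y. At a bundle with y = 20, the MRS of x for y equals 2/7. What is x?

MU_x = 2/x, MU_y = 1.
MRS = 2/x ÷ 1.
MRS depends only on x: 2/x = 2/7 ⇒ x = 2/(2/7) = 7.

x = 7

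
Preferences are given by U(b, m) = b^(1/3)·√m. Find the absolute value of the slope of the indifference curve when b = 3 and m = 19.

MRS = 38/9

MU_b = 1/3·b^(-2/3)·√m and MU_m = 0.5·b^(1/3)·m^(-0.5).
MRS = MU_b/MU_m = (2/3)·m/b.
At (3, 19): MRS = 38/9.
So at (3, 19) the consumer would give up 38/9 units of m for one more unit of b.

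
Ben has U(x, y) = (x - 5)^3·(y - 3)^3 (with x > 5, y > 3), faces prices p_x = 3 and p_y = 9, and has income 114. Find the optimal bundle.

MU_x = 3·(x−5)^2·(y−3)^3, MU_y = 3·(x−5)^3·(y−3)^2.
MRS = (y−3)/(x−5).
Tangency: set MRS = p_x/p_y = 3/9 = 1/3.
So (y − 3)/(x − 5) = 1/3, i.e. (y − 3) = (1/3)·(x − 5).
Rewrite the budget in excess-of-subsistence terms: 3·(x − 5) + 9·(y − 3) = 114 − 3·5 − 9·3 = 72.
Substituting, 6·(x − 5) = 72, so x − 5 = 12 and x* = 17.
Then y − 3 = (1/3)·12 = 4, so y* = 7.

x* = 17, y* = 7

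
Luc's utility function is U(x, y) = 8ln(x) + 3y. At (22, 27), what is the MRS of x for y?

MRS = 4/33

MU_x = 8/x, MU_y = 3.
MRS = 8/x ÷ 3.
At (22, 27): MRS = 4/33.
The indifference curve has slope −4/33 at this bundle.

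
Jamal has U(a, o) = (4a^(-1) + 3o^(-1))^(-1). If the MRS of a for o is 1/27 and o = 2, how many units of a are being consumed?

a = 12

For CES with ρ = -1, MRS = (4/3)·(o/a)^2.
Setting (4/3)·(2/a)^2 = 1/27 gives (2/a)^2 = 1/36, so 2/a = 1/6 and a = 12.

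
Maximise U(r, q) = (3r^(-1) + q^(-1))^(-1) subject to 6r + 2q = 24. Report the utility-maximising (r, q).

For CES with ρ = -1, MRS = (3/1)·(q/r)^2.
Tangency: set MRS = p_r/p_q = 6/2 = 3.
So (q/r)^2 = 1; taking the square root, q/r = 1, i.e. q = r.
Substitute into the budget 6·r + 2·q = 24: 8·r = 24, so r* = 3 and q* = 3.

r* = 3, q* = 3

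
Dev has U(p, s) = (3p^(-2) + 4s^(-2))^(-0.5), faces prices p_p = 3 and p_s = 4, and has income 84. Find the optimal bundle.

p* = 12, s* = 12

For CES with ρ = -2, MRS = (3/4)·(s/p)^3.
Tangency: set MRS = p_p/p_s = 3/4 = 0.75.
So (s/p)^3 = 1; taking the cube root, s/p = 1, i.e. s = p.
Substitute into the budget 3·p + 4·s = 84: 7·p = 84, so p* = 12 and s* = 12.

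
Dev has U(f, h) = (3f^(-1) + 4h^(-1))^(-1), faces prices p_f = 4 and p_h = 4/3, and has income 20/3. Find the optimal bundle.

For CES with ρ = -1, MRS = (3/4)·(h/f)^2.
Tangency: set MRS = p_f/p_h = 4/(4/3) = 3.
So (h/f)^2 = 4; taking the square root, h/f = 2, i.e. h = 2·f.
Substitute into the budget 4·f + (4/3)·h = 20/3: (20/3)·f = 20/3, so f* = 1 and h* = 2·1 = 2.

f* = 1, h* = 2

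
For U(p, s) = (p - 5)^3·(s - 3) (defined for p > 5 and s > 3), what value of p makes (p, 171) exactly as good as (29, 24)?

p = 17

U(29, 24) = 290304.
Set U(p, 171) = 290304 and solve.
With s = 171: (171 − 3) = 168, so (p − 5)^3 = 290304/168 = 1728.
Taking the cube root (with p > 5): p − 5 = 12, so p = 17.
Check: U(17, 171) = 290304.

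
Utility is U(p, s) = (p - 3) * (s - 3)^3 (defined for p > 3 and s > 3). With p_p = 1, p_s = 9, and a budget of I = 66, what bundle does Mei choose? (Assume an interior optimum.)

p* = 12, s* = 6

MU_p = (s−3)^3, MU_s = 3·(p−3)·(s−3)^2.
MRS = (1/3)·(s−3)/(p−3).
Tangency: set MRS = p_p/p_s = 1/9.
So (1/3)·(s − 3)/(p − 3) = 1/9, i.e. (s − 3) = (1/3)·(p − 3).
Rewrite the budget in excess-of-subsistence terms: 1·(p − 3) + 9·(s − 3) = 66 − 1·3 − 9·3 = 36.
Substituting, 4·(p − 3) = 36, so p − 3 = 9 and p* = 12.
Then s − 3 = (1/3)·9 = 3, so s* = 6.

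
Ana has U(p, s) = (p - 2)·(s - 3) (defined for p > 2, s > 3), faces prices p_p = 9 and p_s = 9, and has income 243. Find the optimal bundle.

MU_p = (s−3), MU_s = (p−2).
MRS = (s−3)/(p−2).
Tangency: set MRS = p_p/p_s = 9/9 = 1.
So (s − 3)/(p − 2) = 1, i.e. (s − 3) = (p − 2).
Rewrite the budget in excess-of-subsistence terms: 9·(p − 2) + 9·(s − 3) = 243 − 9·2 − 9·3 = 198.
Substituting, 18·(p − 2) = 198, so p − 2 = 11 and p* = 13.
Then s − 3 = 11, so s* = 14.

p* = 13, s* = 14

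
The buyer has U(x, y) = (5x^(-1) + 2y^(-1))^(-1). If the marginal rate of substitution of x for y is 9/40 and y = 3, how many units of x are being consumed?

x = 10

For CES with ρ = -1, MRS = (5/2)·(y/x)^2.
Setting (5/2)·(3/x)^2 = 9/40 gives (3/x)^2 = 9/100, so 3/x = 0.3 and x = 10.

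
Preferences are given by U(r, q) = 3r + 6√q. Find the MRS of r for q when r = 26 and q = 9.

MU_r = 3, MU_q = 6/(2√q).
MRS = 3 ÷ (6/(2√q)).
At (26, 9): MRS = 3.
So at (26, 9) the consumer would give up 3 units of q for one more unit of r.

MRS = 3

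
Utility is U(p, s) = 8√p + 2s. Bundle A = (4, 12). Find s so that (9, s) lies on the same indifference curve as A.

s = 8

U(4, 12) = 40.
Set U(9, s) = 40 and solve.
With p = 9: √9 = 3, so 2s = 40 − 8·3 = 16 and s = 8.
Check: U(9, 8) = 40.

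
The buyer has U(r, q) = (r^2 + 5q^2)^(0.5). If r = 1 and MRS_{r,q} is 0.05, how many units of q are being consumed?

For CES with ρ = 2, MRS = (1/5)·(q/r)^(-1).
Setting (1/5)·(q/1)^(-1) = 0.05 gives (q/1)^(-1) = 0.25, so q/1 = 4 and q = 4.

q = 4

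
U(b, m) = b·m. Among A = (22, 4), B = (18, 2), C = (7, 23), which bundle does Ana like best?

Evaluate utility at each bundle:
U(A) = 88.
U(B) = 36.
U(C) = 161.
Highest utility is C, so C ≻ A ≻ B.

Bundle C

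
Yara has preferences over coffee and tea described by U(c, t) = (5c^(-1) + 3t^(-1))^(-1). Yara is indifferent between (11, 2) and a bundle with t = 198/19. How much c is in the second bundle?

c = 3

U depends on (c, t) only through S = 5c^(-1) + 3t^(-1), so equal utility means equal S. At (11, 2): S = 43/22.
With t = 198/19: 3·(198/19)^(-1) = 19/66, so 5c^(-1) = 43/22 − 19/66 = 5/3, i.e. c^(-1) = 1/3.
Hence c = 1/(1/3) = 3.
Check: U(3, 198/19) = 0.5116.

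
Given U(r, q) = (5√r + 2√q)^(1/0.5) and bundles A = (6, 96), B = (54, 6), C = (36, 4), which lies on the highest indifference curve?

Bundle B

Evaluate utility at each bundle:
U(A) = 1014.000.
U(B) = 1734.000.
U(C) = 1156.000.
Highest utility is B, so B ≻ C ≻ A.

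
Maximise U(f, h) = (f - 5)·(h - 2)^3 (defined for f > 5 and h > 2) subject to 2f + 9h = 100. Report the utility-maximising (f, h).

f* = 14, h* = 8

MU_f = (h−2)^3, MU_h = 3·(f−5)·(h−2)^2.
MRS = (1/3)·(h−2)/(f−5).
Tangency: set MRS = p_f/p_h = 2/9.
So (1/3)·(h − 2)/(f − 5) = 2/9, i.e. (h − 2) = (2/3)·(f − 5).
Rewrite the budget in excess-of-subsistence terms: 2·(f − 5) + 9·(h − 2) = 100 − 2·5 − 9·2 = 72.
Substituting, 8·(f − 5) = 72, so f − 5 = 9 and f* = 14.
Then h − 2 = (2/3)·9 = 6, so h* = 8.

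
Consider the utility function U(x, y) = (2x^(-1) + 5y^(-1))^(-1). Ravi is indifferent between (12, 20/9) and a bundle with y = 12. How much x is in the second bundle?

U depends on (x, y) only through S = 2x^(-1) + 5y^(-1), so equal utility means equal S. At (12, 20/9): S = 29/12.
With y = 12: 5·12^(-1) = 5/12, so 2x^(-1) = 29/12 − 5/12 = 2, i.e. x^(-1) = 1.
Hence x = 1/1 = 1.
Check: U(1, 12) = 0.4138.

x = 1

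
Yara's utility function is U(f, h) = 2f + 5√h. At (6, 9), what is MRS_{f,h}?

MRS = 2.4

MU_f = 2, MU_h = 5/(2√h).
MRS = 2 ÷ (5/(2√h)).
At (6, 9): MRS = 2.4.
So at (6, 9) the consumer would give up 2.4 units of h for one more unit of f.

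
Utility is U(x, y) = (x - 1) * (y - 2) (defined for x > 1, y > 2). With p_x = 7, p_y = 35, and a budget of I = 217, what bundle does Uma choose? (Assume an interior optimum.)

MU_x = (y−2), MU_y = (x−1).
MRS = (y−2)/(x−1).
Tangency: set MRS = p_x/p_y = 7/35 = 0.2.
So (y − 2)/(x − 1) = 0.2, i.e. (y − 2) = 0.2·(x − 1).
Rewrite the budget in excess-of-subsistence terms: 7·(x − 1) + 35·(y − 2) = 217 − 7·1 − 35·2 = 140.
Substituting, 14·(x − 1) = 140, so x − 1 = 10 and x* = 11.
Then y − 2 = 0.2·10 = 2, so y* = 4.

x* = 11, y* = 4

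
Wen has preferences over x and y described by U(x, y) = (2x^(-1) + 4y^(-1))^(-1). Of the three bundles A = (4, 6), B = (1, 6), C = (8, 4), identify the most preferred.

Evaluate utility at each bundle:
U(A) = 0.857.
U(B) = 0.375.
U(C) = 0.800.
Highest utility is A, so A ≻ C ≻ B.

Bundle A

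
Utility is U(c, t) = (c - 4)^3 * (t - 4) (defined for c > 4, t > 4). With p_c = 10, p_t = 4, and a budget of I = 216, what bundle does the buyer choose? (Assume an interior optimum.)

MU_c = 3·(c−4)^2·(t−4), MU_t = (c−4)^3.
MRS = (3/1)·(t−4)/(c−4).
Tangency: set MRS = p_c/p_t = 10/4 = 2.5.
So (3/1)·(t − 4)/(c − 4) = 2.5, i.e. (t − 4) = (5/6)·(c − 4).
Rewrite the budget in excess-of-subsistence terms: 10·(c − 4) + 4·(t − 4) = 216 − 10·4 − 4·4 = 160.
Substituting, (40/3)·(c − 4) = 160, so c − 4 = 12 and c* = 16.
Then t − 4 = (5/6)·12 = 10, so t* = 14.

c* = 16, t* = 14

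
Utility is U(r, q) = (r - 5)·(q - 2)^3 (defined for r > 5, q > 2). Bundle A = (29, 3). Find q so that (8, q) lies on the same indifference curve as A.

U(29, 3) = 24.
Set U(8, q) = 24 and solve.
With r = 8: (8 − 5) = 3, so (q − 2)^3 = 24/3 = 8.
Taking the cube root (with q > 2): q − 2 = 2, so q = 4.
Check: U(8, 4) = 24.

q = 4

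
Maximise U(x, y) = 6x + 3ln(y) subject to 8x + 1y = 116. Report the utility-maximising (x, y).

x* = 14, y* = 4

MU_x = 6, MU_y = 3/y.
MRS = 6 ÷ (3/y).
Tangency: set MRS = p_x/p_y = 8/1 = 8.
MRS depends only on y: 2·y = 8 ⇒ y* = 8/2 = 4.
From the budget, 8·x = 116 − 1·4 = 112, so x* = 14.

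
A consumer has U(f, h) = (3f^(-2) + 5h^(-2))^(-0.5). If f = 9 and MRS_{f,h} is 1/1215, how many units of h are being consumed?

For CES with ρ = -2, MRS = (3/5)·(h/f)^3.
Setting (3/5)·(h/9)^3 = 1/1215 gives (h/9)^3 = 1/729, so h/9 = 1/9 and h = 1.

h = 1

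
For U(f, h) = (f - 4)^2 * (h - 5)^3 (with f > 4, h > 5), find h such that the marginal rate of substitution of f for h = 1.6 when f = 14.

MU_f = 2·(f−4)·(h−5)^3, MU_h = 3·(f−4)^2·(h−5)^2.
MRS = (2/3)·(h−5)/(f−4).
Substitute f = 14: MRS = (h − 5)/15. Setting this equal to 1.6 gives h − 5 = 1.6·15 = 24, so h = 29.

h = 29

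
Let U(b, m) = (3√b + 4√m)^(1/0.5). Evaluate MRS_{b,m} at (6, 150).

For CES with ρ = 0.5, MRS = (3/4)·√(m/b).
At (6, 150): MRS = 3.75.
That is, one extra unit of b is worth 3.75 units of m at the margin.

MRS = 3.75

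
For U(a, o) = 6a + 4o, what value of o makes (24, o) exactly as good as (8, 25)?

U(8, 25) = 148.
Set U(24, o) = 148 and solve.
6·24 + 4o = 148 ⇒ 4o = 4 ⇒ o = 1.
Check: U(24, 1) = 148.

o = 1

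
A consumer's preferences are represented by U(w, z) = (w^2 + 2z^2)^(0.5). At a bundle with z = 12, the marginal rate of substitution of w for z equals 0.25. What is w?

w = 6

For CES with ρ = 2, MRS = (1/2)·(z/w)^(-1).
Setting (1/2)·(12/w)^(-1) = 0.25 gives (12/w)^(-1) = 0.5, so 12/w = 2 and w = 6.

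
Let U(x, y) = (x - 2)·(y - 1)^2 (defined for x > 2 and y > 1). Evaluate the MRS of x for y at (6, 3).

MU_x = (y−1)^2, MU_y = 2·(x−2)·(y−1).
MRS = (1/2)·(y−1)/(x−2).
At (6, 3): MRS = 0.25.
So at (6, 3) the consumer would give up 0.25 units of y for one more unit of x.

MRS = 0.25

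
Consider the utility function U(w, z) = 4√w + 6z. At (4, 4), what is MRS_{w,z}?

MRS = 1/6

MU_w = 4/(2√w), MU_z = 6.
MRS = 4/(2√w) ÷ 6.
At (4, 4): MRS = 1/6.
The indifference curve has slope −1/6 at this bundle.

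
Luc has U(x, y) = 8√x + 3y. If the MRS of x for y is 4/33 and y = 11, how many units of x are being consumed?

x = 121

MU_x = 8/(2√x), MU_y = 3.
MRS = 8/(2√x) ÷ 3.
MRS depends only on x: (4/3)/√x = 4/33 ⇒ √x = (4/3)/(4/33) = 11 ⇒ x = 121.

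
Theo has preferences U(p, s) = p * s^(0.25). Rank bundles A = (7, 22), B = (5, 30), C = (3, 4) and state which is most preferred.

Bundle A

Evaluate utility at each bundle:
U(A) = 15.160.
U(B) = 11.702.
U(C) = 4.243.
Highest utility is A, so A ≻ B ≻ C.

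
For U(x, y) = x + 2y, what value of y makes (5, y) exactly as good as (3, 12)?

y = 11

U(3, 12) = 27.
Set U(5, y) = 27 and solve.
5 + 2y = 27 ⇒ 2y = 22 ⇒ y = 11.
Check: U(5, 11) = 27.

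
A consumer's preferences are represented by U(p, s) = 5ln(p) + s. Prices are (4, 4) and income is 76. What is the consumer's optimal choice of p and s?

p* = 5, s* = 14

MU_p = 5/p, MU_s = 1.
MRS = 5/p ÷ 1.
Tangency: set MRS = p_p/p_s = 4/4 = 1.
MRS depends only on p: 5/p = 1 ⇒ p* = 5/1 = 5.
From the budget, 4·s = 76 − 4·5 = 56, so s* = 14.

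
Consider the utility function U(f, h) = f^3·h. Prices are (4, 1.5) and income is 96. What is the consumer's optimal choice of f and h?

f* = 18, h* = 16

MU_f = 3·f^2·h and MU_h = f^3.
MRS = MU_f/MU_h = (3/1)·h/f.
Tangency: set MRS = p_f/p_h = 4/1.5 = 8/3.
So (3/1)·h/f = 8/3, i.e. h = (8/9)·f.
Substitute into the budget 4·f + 1.5·h = 96: (16/3)·f = 96, so f* = 18.
Then h* = (8/9)·18 = 16.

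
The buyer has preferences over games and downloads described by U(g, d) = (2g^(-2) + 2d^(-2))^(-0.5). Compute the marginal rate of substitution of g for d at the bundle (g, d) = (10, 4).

MRS = 8/125

For CES with ρ = -2, MRS = (d/g)^3.
At (10, 4): MRS = 8/125.
The indifference curve has slope −8/125 at this bundle.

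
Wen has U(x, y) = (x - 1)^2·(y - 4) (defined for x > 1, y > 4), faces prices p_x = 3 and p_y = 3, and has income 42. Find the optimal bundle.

MU_x = 2·(x−1)·(y−4), MU_y = (x−1)^2.
MRS = (2/1)·(y−4)/(x−1).
Tangency: set MRS = p_x/p_y = 3/3 = 1.
So (2/1)·(y − 4)/(x − 1) = 1, i.e. (y − 4) = 0.5·(x − 1).
Rewrite the budget in excess-of-subsistence terms: 3·(x − 1) + 3·(y − 4) = 42 − 3·1 − 3·4 = 27.
Substituting, 4.5·(x − 1) = 27, so x − 1 = 6 and x* = 7.
Then y − 4 = 0.5·6 = 3, so y* = 7.

x* = 7, y* = 7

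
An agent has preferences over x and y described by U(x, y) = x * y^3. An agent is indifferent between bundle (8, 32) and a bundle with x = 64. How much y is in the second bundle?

y = 16

U(8, 32) = 262144.
Set U(64, y) = 262144 and solve.
With x = 64: y^3 = 262144/64 = 4096; taking the cube root, y = 16.
Check: U(64, 16) = 262144.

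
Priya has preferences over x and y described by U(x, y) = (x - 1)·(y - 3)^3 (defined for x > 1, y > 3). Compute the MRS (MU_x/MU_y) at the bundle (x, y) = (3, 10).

MU_x = (y−3)^3, MU_y = 3·(x−1)·(y−3)^2.
MRS = (1/3)·(y−3)/(x−1).
At (3, 10): MRS = 7/6.
That is, one extra unit of x is worth 7/6 units of y at the margin.

MRS = 7/6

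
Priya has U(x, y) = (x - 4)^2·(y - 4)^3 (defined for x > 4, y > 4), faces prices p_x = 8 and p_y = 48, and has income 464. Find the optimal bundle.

MU_x = 2·(x−4)·(y−4)^3, MU_y = 3·(x−4)^2·(y−4)^2.
MRS = (2/3)·(y−4)/(x−4).
Tangency: set MRS = p_x/p_y = 8/48 = 1/6.
So (2/3)·(y − 4)/(x − 4) = 1/6, i.e. (y − 4) = 0.25·(x − 4).
Rewrite the budget in excess-of-subsistence terms: 8·(x − 4) + 48·(y − 4) = 464 − 8·4 − 48·4 = 240.
Substituting, 20·(x − 4) = 240, so x − 4 = 12 and x* = 16.
Then y − 4 = 0.25·12 = 3, so y* = 7.

x* = 16, y* = 7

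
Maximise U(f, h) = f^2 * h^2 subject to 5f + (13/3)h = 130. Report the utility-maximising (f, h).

MU_f = 2·f·h^2 and MU_h = 2·f^2·h.
MRS = MU_f/MU_h = h/f.
Tangency: set MRS = p_f/p_h = 5/(13/3) = 15/13.
So h/f = 15/13, i.e. h = (15/13)·f.
Substitute into the budget 5·f + (13/3)·h = 130: 10·f = 130, so f* = 13.
Then h* = (15/13)·13 = 15.

f* = 13, h* = 15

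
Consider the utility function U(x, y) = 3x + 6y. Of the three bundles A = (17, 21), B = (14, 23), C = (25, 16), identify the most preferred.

Bundle B

Evaluate utility at each bundle:
U(A) = 177.
U(B) = 180.
U(C) = 171.
Highest utility is B, so B ≻ A ≻ C.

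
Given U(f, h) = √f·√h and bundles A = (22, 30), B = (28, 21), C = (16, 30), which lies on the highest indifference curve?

Bundle A

Evaluate utility at each bundle:
U(A) = 25.690.
U(B) = 24.249.
U(C) = 21.909.
Highest utility is A, so A ≻ B ≻ C.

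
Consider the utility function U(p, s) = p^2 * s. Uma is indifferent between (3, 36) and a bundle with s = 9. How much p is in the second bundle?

p = 6

U(3, 36) = 324.
Set U(p, 9) = 324 and solve.
With s = 9: p^2 = 324/9 = 36; taking the square root, p = 6.
Check: U(6, 9) = 324.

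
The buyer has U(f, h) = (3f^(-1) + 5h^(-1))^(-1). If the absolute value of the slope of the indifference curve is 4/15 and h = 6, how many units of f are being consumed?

For CES with ρ = -1, MRS = (3/5)·(h/f)^2.
Setting (3/5)·(6/f)^2 = 4/15 gives (6/f)^2 = 4/9, so 6/f = 2/3 and f = 9.

f = 9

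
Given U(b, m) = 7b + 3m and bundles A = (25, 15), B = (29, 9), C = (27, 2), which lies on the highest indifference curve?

Bundle B

Evaluate utility at each bundle:
U(A) = 220.
U(B) = 230.
U(C) = 195.
Highest utility is B, so B ≻ A ≻ C.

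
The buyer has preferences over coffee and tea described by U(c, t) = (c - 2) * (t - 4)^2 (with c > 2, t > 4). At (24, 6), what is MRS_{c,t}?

MU_c = (t−4)^2, MU_t = 2·(c−2)·(t−4).
MRS = (1/2)·(t−4)/(c−2).
At (24, 6): MRS = 1/22.
That is, one extra unit of c is worth 1/22 units of t at the margin.

MRS = 1/22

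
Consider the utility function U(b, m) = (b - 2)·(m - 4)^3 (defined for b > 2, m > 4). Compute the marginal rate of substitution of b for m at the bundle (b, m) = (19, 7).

MU_b = (m−4)^3, MU_m = 3·(b−2)·(m−4)^2.
MRS = (1/3)·(m−4)/(b−2).
At (19, 7): MRS = 1/17.
So at (19, 7) the consumer would give up 1/17 units of m for one more unit of b.

MRS = 1/17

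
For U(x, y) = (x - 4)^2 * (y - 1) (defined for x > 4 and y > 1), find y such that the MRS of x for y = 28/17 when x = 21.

MU_x = 2·(x−4)·(y−1), MU_y = (x−4)^2.
MRS = (2/1)·(y−1)/(x−4).
Substitute x = 21: MRS = (y − 1)/8.5. Setting this equal to 28/17 gives y − 1 = (28/17)·8.5 = 14, so y = 15.

y = 15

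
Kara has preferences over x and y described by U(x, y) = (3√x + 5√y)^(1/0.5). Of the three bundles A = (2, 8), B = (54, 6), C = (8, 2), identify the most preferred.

Evaluate utility at each bundle:
U(A) = 338.000.
U(B) = 1176.000.
U(C) = 242.000.
Highest utility is B, so B ≻ A ≻ C.

Bundle B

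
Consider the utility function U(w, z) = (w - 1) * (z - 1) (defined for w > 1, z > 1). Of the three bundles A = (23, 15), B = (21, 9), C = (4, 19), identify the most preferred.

Bundle A

Evaluate utility at each bundle:
U(A) = 308.
U(B) = 160.
U(C) = 54.
Highest utility is A, so A ≻ B ≻ C.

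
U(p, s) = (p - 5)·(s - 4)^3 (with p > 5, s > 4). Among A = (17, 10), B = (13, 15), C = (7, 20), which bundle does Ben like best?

Bundle B

Evaluate utility at each bundle:
U(A) = 2592.
U(B) = 10648.
U(C) = 8192.
Highest utility is B, so B ≻ C ≻ A.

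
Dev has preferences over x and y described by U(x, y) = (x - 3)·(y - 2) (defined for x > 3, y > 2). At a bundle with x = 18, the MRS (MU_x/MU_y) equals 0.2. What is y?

y = 5

MU_x = (y−2), MU_y = (x−3).
MRS = (y−2)/(x−3).
Substitute x = 18: MRS = (y − 2)/15. Setting this equal to 0.2 gives y − 2 = 0.2·15 = 3, so y = 5.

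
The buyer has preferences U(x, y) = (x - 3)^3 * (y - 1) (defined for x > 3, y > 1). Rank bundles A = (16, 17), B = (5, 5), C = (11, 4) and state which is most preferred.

Bundle A

Evaluate utility at each bundle:
U(A) = 35152.
U(B) = 32.
U(C) = 1536.
Highest utility is A, so A ≻ C ≻ B.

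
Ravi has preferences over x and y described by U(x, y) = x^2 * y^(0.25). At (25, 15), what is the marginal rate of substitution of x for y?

MU_x = 2·x·y^(0.25) and MU_y = 0.25·x^2·y^(-0.75).
MRS = MU_x/MU_y = (8)·y/x.
At (25, 15): MRS = 4.8.
So at (25, 15) the consumer would give up 4.8 units of y for one more unit of x.

MRS = 4.8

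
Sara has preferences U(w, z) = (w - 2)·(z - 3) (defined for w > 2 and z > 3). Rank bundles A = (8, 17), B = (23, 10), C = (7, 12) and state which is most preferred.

Evaluate utility at each bundle:
U(A) = 84.
U(B) = 147.
U(C) = 45.
Highest utility is B, so B ≻ A ≻ C.

Bundle B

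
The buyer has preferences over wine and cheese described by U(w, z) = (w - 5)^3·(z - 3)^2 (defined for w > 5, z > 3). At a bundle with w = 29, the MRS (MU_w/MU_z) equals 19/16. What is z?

z = 22

MU_w = 3·(w−5)^2·(z−3)^2, MU_z = 2·(w−5)^3·(z−3).
MRS = (3/2)·(z−3)/(w−5).
Substitute w = 29: MRS = (z − 3)/16. Setting this equal to 19/16 gives z − 3 = (19/16)·16 = 19, so z = 22.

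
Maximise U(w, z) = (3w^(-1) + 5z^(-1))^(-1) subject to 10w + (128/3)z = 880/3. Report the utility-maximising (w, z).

For CES with ρ = -1, MRS = (3/5)·(z/w)^2.
Tangency: set MRS = p_w/p_z = 10/(128/3) = 15/64.
So (z/w)^2 = 25/64; taking the square root, z/w = 0.625, i.e. z = 0.625·w.
Substitute into the budget 10·w + (128/3)·z = 880/3: (110/3)·w = 880/3, so w* = 8 and z* = 0.625·8 = 5.

w* = 8, z* = 5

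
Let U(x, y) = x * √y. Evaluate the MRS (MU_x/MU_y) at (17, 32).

MRS = 64/17

MU_x = √y and MU_y = 0.5·x·y^(-0.5).
MRS = MU_x/MU_y = (2)·y/x.
At (17, 32): MRS = 64/17.
The indifference curve has slope −64/17 at this bundle.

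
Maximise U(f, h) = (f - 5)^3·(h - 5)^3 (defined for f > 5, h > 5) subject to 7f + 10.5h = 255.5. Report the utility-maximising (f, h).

f* = 17, h* = 13

MU_f = 3·(f−5)^2·(h−5)^3, MU_h = 3·(f−5)^3·(h−5)^2.
MRS = (h−5)/(f−5).
Tangency: set MRS = p_f/p_h = 7/10.5 = 2/3.
So (h − 5)/(f − 5) = 2/3, i.e. (h − 5) = (2/3)·(f − 5).
Rewrite the budget in excess-of-subsistence terms: 7·(f − 5) + 10.5·(h − 5) = 255.5 − 7·5 − 10.5·5 = 168.
Substituting, 14·(f − 5) = 168, so f − 5 = 12 and f* = 17.
Then h − 5 = (2/3)·12 = 8, so h* = 13.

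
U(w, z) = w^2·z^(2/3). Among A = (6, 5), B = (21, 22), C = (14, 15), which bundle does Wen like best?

Evaluate utility at each bundle:
U(A) = 105.265.
U(B) = 3462.478.
U(C) = 1192.112.
Highest utility is B, so B ≻ C ≻ A.

Bundle B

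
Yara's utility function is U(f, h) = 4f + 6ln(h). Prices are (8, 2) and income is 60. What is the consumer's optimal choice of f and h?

MU_f = 4, MU_h = 6/h.
MRS = 4 ÷ (6/h).
Tangency: set MRS = p_f/p_h = 8/2 = 4.
MRS depends only on h: (2/3)·h = 4 ⇒ h* = 4/(2/3) = 6.
From the budget, 8·f = 60 − 2·6 = 48, so f* = 6.

f* = 6, h* = 6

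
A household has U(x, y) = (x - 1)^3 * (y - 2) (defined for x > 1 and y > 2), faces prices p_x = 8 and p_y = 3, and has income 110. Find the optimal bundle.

x* = 10, y* = 10

MU_x = 3·(x−1)^2·(y−2), MU_y = (x−1)^3.
MRS = (3/1)·(y−2)/(x−1).
Tangency: set MRS = p_x/p_y = 8/3.
So (3/1)·(y − 2)/(x − 1) = 8/3, i.e. (y − 2) = (8/9)·(x − 1).
Rewrite the budget in excess-of-subsistence terms: 8·(x − 1) + 3·(y − 2) = 110 − 8·1 − 3·2 = 96.
Substituting, (32/3)·(x − 1) = 96, so x − 1 = 9 and x* = 10.
Then y − 2 = (8/9)·9 = 8, so y* = 10.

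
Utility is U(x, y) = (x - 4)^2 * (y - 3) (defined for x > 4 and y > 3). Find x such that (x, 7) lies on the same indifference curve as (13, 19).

x = 22

U(13, 19) = 1296.
Set U(x, 7) = 1296 and solve.
With y = 7: (7 − 3) = 4, so (x − 4)^2 = 1296/4 = 324.
Taking the square root (with x > 4): x − 4 = 18, so x = 22.
Check: U(22, 7) = 1296.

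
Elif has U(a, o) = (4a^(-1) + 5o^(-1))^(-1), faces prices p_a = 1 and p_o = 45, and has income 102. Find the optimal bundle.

a* = 12, o* = 2

For CES with ρ = -1, MRS = (4/5)·(o/a)^2.
Tangency: set MRS = p_a/p_o = 1/45.
So (o/a)^2 = 1/36; taking the square root, o/a = 1/6, i.e. o = (1/6)·a.
Substitute into the budget 1·a + 45·o = 102: 8.5·a = 102, so a* = 12 and o* = (1/6)·12 = 2.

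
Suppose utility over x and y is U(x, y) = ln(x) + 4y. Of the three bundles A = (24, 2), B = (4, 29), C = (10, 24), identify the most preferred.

Evaluate utility at each bundle:
U(A) = 11.178.
U(B) = 117.386.
U(C) = 98.303.
Highest utility is B, so B ≻ C ≻ A.

Bundle B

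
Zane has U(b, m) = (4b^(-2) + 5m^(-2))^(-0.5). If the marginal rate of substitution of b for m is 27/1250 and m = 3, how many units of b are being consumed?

b = 10

For CES with ρ = -2, MRS = (4/5)·(m/b)^3.
Setting (4/5)·(3/b)^3 = 27/1250 gives (3/b)^3 = 27/1000, so 3/b = 0.3 and b = 10.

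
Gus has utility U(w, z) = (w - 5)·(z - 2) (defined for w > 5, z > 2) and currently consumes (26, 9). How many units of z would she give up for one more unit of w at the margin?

MU_w = (z−2), MU_z = (w−5).
MRS = (z−2)/(w−5).
At (26, 9): MRS = 1/3.
That is, one extra unit of w is worth 1/3 units of z at the margin.

MRS = 1/3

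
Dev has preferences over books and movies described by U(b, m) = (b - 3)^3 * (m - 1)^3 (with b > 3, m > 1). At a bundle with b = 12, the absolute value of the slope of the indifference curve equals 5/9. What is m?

MU_b = 3·(b−3)^2·(m−1)^3, MU_m = 3·(b−3)^3·(m−1)^2.
MRS = (m−1)/(b−3).
Substitute b = 12: MRS = (m − 1)/9. Setting this equal to 5/9 gives m − 1 = (5/9)·9 = 5, so m = 6.

m = 6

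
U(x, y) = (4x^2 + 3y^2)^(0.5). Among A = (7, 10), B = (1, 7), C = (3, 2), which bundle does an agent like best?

Bundle A

Evaluate utility at each bundle:
U(A) = 22.271.
U(B) = 12.288.
U(C) = 6.928.
Highest utility is A, so A ≻ B ≻ C.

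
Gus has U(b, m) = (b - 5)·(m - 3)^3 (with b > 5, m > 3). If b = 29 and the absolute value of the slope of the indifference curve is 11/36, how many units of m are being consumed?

m = 25

MU_b = (m−3)^3, MU_m = 3·(b−5)·(m−3)^2.
MRS = (1/3)·(m−3)/(b−5).
Substitute b = 29: MRS = (m − 3)/72. Setting this equal to 11/36 gives m − 3 = (11/36)·72 = 22, so m = 25.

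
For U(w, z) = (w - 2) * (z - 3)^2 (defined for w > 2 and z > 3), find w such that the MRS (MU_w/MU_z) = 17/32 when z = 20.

w = 18

MU_w = (z−3)^2, MU_z = 2·(w−2)·(z−3).
MRS = (1/2)·(z−3)/(w−2).
Substitute z = 20: MRS = 8.5/(w − 2). Setting this equal to 17/32 gives w − 2 = 8.5/(17/32) = 16, so w = 18.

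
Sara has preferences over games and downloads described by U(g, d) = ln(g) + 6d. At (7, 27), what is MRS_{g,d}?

MRS = 1/42

MU_g = 1/g, MU_d = 6.
MRS = 1/g ÷ 6.
At (7, 27): MRS = 1/42.
The indifference curve has slope −1/42 at this bundle.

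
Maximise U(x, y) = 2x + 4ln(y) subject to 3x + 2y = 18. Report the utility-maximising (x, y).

MU_x = 2, MU_y = 4/y.
MRS = 2 ÷ (4/y).
Tangency: set MRS = p_x/p_y = 3/2 = 1.5.
MRS depends only on y: 0.5·y = 1.5 ⇒ y* = 1.5/0.5 = 3.
From the budget, 3·x = 18 − 2·3 = 12, so x* = 4.

x* = 4, y* = 3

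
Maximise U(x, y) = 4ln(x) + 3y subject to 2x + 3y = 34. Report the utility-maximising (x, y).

x* = 2, y* = 10

MU_x = 4/x, MU_y = 3.
MRS = 4/x ÷ 3.
Tangency: set MRS = p_x/p_y = 2/3.
MRS depends only on x: (4/3)/x = 2/3 ⇒ x* = (4/3)/(2/3) = 2.
From the budget, 3·y = 34 − 2·2 = 30, so y* = 10.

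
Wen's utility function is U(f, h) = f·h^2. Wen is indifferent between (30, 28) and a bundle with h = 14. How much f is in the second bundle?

f = 120

U(30, 28) = 23520.
Set U(f, 14) = 23520 and solve.
With h = 14: 14^2 = 196, so f = 23520/196 = 120.
Check: U(120, 14) = 23520.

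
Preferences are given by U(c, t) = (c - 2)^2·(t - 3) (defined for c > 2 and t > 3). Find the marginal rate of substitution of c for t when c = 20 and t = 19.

MU_c = 2·(c−2)·(t−3), MU_t = (c−2)^2.
MRS = (2/1)·(t−3)/(c−2).
At (20, 19): MRS = 16/9.
That is, one extra unit of c is worth 16/9 units of t at the margin.

MRS = 16/9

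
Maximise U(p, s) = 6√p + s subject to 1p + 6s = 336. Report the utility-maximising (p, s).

p* = 324, s* = 2

MU_p = 6/(2√p), MU_s = 1.
MRS = 6/(2√p) ÷ 1.
Tangency: set MRS = p_p/p_s = 1/6.
MRS depends only on p: 3/√p = 1/6 ⇒ √p = 3/(1/6) = 18 ⇒ p* = 324.
From the budget, 6·s = 336 − 1·324 = 12, so s* = 2.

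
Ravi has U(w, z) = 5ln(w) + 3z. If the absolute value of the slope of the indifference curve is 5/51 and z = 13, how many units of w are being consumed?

MU_w = 5/w, MU_z = 3.
MRS = 5/w ÷ 3.
MRS depends only on w: (5/3)/w = 5/51 ⇒ w = (5/3)/(5/51) = 17.

w = 17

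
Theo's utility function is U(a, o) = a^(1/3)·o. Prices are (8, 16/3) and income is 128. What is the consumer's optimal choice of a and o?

a* = 4, o* = 18

MU_a = 1/3·a^(-2/3)·o and MU_o = a^(1/3).
MRS = MU_a/MU_o = (1/3)·o/a.
Tangency: set MRS = p_a/p_o = 8/(16/3) = 1.5.
So (1/3)·o/a = 1.5, i.e. o = 4.5·a.
Substitute into the budget 8·a + (16/3)·o = 128: 32·a = 128, so a* = 4.
Then o* = 4.5·4 = 18.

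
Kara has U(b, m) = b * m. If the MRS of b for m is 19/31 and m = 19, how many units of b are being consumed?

MU_b = m and MU_m = b.
MRS = MU_b/MU_m = m/b.
Substitute m = 19: MRS = 19/b. Setting 19/b = 19/31 gives b = 19/(19/31) = 31.

b = 31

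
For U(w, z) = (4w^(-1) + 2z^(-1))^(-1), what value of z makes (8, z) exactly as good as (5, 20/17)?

U depends on (w, z) only through S = 4w^(-1) + 2z^(-1), so equal utility means equal S. At (5, 20/17): S = 2.5.
With w = 8: 4·8^(-1) = 0.5, so 2z^(-1) = 2.5 − 0.5 = 2, i.e. z^(-1) = 1.
Hence z = 1/1 = 1.
Check: U(8, 1) = 0.4.

z = 1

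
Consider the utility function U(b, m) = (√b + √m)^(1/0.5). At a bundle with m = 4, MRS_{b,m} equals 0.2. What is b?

b = 100

For CES with ρ = 0.5, MRS = √(m/b).
Setting √(4/b) = 0.2 gives 4/b = 1/25 and b = 100.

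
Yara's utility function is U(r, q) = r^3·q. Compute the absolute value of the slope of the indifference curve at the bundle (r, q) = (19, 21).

MRS = 63/19

MU_r = 3·r^2·q and MU_q = r^3.
MRS = MU_r/MU_q = (3/1)·q/r.
At (19, 21): MRS = 63/19.
That is, one extra unit of r is worth 63/19 units of q at the margin.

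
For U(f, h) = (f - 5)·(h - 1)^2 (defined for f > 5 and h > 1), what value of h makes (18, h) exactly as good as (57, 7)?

U(57, 7) = 1872.
Set U(18, h) = 1872 and solve.
With f = 18: (18 − 5) = 13, so (h − 1)^2 = 1872/13 = 144.
Taking the square root (with h > 1): h − 1 = 12, so h = 13.
Check: U(18, 13) = 1872.

h = 13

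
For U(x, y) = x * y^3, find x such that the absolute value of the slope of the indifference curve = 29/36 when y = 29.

x = 12

MU_x = y^3 and MU_y = 3·x·y^2.
MRS = MU_x/MU_y = (1/3)·y/x.
Substitute y = 29: MRS = (29/3)/x. Setting (29/3)/x = 29/36 gives x = (29/3)/(29/36) = 12.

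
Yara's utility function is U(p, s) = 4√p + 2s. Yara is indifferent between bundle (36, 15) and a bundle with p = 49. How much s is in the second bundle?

U(36, 15) = 54.
Set U(49, s) = 54 and solve.
With p = 49: √49 = 7, so 2s = 54 − 4·7 = 26 and s = 13.
Check: U(49, 13) = 54.

s = 13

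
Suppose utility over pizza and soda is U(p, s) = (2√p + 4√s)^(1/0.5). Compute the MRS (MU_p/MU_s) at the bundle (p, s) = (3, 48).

For CES with ρ = 0.5, MRS = (2/4)·√(s/p).
At (3, 48): MRS = 2.
So at (3, 48) the consumer would give up 2 units of s for one more unit of p.

MRS = 2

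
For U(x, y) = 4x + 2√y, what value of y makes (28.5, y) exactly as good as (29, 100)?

y = 121

U(29, 100) = 136.
Set U(28.5, y) = 136 and solve.
With x = 28.5: 2√y = 136 − 4·28.5 = 22, so √y = 11 and y = 121.
Check: U(28.5, 121) = 136.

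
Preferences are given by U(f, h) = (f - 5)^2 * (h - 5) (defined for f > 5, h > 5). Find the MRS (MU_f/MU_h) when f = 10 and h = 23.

MU_f = 2·(f−5)·(h−5), MU_h = (f−5)^2.
MRS = (2/1)·(h−5)/(f−5).
At (10, 23): MRS = 7.2.
That is, one extra unit of f is worth 7.2 units of h at the margin.

MRS = 7.2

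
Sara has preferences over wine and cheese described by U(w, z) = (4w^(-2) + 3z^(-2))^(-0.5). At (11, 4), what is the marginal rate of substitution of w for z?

MRS = 256/3993

For CES with ρ = -2, MRS = (4/3)·(z/w)^3.
At (11, 4): MRS = 256/3993.
The indifference curve has slope −256/3993 at this bundle.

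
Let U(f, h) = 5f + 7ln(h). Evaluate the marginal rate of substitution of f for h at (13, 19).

MRS = 95/7

MU_f = 5, MU_h = 7/h.
MRS = 5 ÷ (7/h).
At (13, 19): MRS = 95/7.
So at (13, 19) the consumer would give up 95/7 units of h for one more unit of f.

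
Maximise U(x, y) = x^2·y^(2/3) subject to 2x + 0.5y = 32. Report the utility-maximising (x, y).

MU_x = 2·x·y^(2/3) and MU_y = 2/3·x^2·y^(-1/3).
MRS = MU_x/MU_y = (3)·y/x.
Tangency: set MRS = p_x/p_y = 2/0.5 = 4.
So (3)·y/x = 4, i.e. y = (4/3)·x.
Substitute into the budget 2·x + 0.5·y = 32: (8/3)·x = 32, so x* = 12.
Then y* = (4/3)·12 = 16.

x* = 12, y* = 16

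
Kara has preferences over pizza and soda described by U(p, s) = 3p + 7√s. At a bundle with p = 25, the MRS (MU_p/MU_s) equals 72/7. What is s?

MU_p = 3, MU_s = 7/(2√s).
MRS = 3 ÷ (7/(2√s)).
MRS depends only on s: (6/7)·√s = 72/7 ⇒ √s = (72/7)/(6/7) = 12 ⇒ s = 144.

s = 144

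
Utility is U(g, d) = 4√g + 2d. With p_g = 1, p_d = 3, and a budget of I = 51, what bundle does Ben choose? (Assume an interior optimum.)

g* = 9, d* = 14

MU_g = 4/(2√g), MU_d = 2.
MRS = 4/(2√g) ÷ 2.
Tangency: set MRS = p_g/p_d = 1/3.
MRS depends only on g: 1/√g = 1/3 ⇒ √g = 1/(1/3) = 3 ⇒ g* = 9.
From the budget, 3·d = 51 − 1·9 = 42, so d* = 14.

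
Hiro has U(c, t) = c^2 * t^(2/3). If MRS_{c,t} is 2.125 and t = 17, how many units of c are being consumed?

c = 24

MU_c = 2·c·t^(2/3) and MU_t = 2/3·c^2·t^(-1/3).
MRS = MU_c/MU_t = (3)·t/c.
Substitute t = 17: MRS = 51/c. Setting 51/c = 2.125 gives c = 51/2.125 = 24.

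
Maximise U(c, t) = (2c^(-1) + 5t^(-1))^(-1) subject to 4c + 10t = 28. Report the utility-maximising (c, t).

c* = 2, t* = 2

For CES with ρ = -1, MRS = (2/5)·(t/c)^2.
Tangency: set MRS = p_c/p_t = 4/10 = 0.4.
So (t/c)^2 = 1; taking the square root, t/c = 1, i.e. t = c.
Substitute into the budget 4·c + 10·t = 28: 14·c = 28, so c* = 2 and t* = 2.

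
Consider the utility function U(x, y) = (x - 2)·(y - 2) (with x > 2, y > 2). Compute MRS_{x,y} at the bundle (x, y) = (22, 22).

MRS = 1

MU_x = (y−2), MU_y = (x−2).
MRS = (y−2)/(x−2).
At (22, 22): MRS = 1.
So at (22, 22) the consumer would give up 1 units of y for one more unit of x.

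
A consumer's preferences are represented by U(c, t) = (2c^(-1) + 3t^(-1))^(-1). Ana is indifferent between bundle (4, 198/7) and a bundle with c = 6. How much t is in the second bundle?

t = 11

U depends on (c, t) only through S = 2c^(-1) + 3t^(-1), so equal utility means equal S. At (4, 198/7): S = 20/33.
With c = 6: 2·6^(-1) = 1/3, so 3t^(-1) = 20/33 − 1/3 = 3/11, i.e. t^(-1) = 1/11.
Hence t = 1/(1/11) = 11.
Check: U(6, 11) = 1.65.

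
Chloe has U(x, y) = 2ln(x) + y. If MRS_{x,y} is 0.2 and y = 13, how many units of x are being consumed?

x = 10

MU_x = 2/x, MU_y = 1.
MRS = 2/x ÷ 1.
MRS depends only on x: 2/x = 0.2 ⇒ x = 2/0.2 = 10.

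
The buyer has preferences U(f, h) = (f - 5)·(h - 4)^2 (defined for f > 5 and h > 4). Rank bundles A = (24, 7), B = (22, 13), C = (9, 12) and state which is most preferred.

Evaluate utility at each bundle:
U(A) = 171.
U(B) = 1377.
U(C) = 256.
Highest utility is B, so B ≻ C ≻ A.

Bundle B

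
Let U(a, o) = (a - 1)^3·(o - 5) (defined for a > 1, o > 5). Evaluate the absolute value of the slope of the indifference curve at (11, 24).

MRS = 5.7

MU_a = 3·(a−1)^2·(o−5), MU_o = (a−1)^3.
MRS = (3/1)·(o−5)/(a−1).
At (11, 24): MRS = 5.7.
The indifference curve has slope −5.7 at this bundle.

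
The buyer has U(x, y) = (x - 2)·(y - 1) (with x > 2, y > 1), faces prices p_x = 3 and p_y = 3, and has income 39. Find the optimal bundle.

x* = 7, y* = 6

MU_x = (y−1), MU_y = (x−2).
MRS = (y−1)/(x−2).
Tangency: set MRS = p_x/p_y = 3/3 = 1.
So (y − 1)/(x − 2) = 1, i.e. (y − 1) = (x − 2).
Rewrite the budget in excess-of-subsistence terms: 3·(x − 2) + 3·(y − 1) = 39 − 3·2 − 3·1 = 30.
Substituting, 6·(x − 2) = 30, so x − 2 = 5 and x* = 7.
Then y − 1 = 5, so y* = 6.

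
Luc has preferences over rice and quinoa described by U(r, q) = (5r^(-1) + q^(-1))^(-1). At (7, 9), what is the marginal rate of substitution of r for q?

For CES with ρ = -1, MRS = (5/1)·(q/r)^2.
At (7, 9): MRS = 405/49.
The indifference curve has slope −405/49 at this bundle.

MRS = 405/49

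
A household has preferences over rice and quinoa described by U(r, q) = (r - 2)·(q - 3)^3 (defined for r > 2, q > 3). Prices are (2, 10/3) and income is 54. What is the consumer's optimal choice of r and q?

r* = 7, q* = 12

MU_r = (q−3)^3, MU_q = 3·(r−2)·(q−3)^2.
MRS = (1/3)·(q−3)/(r−2).
Tangency: set MRS = p_r/p_q = 2/(10/3) = 0.6.
So (1/3)·(q − 3)/(r − 2) = 0.6, i.e. (q − 3) = 1.8·(r − 2).
Rewrite the budget in excess-of-subsistence terms: 2·(r − 2) + (10/3)·(q − 3) = 54 − 2·2 − (10/3)·3 = 40.
Substituting, 8·(r − 2) = 40, so r − 2 = 5 and r* = 7.
Then q − 3 = 1.8·5 = 9, so q* = 12.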